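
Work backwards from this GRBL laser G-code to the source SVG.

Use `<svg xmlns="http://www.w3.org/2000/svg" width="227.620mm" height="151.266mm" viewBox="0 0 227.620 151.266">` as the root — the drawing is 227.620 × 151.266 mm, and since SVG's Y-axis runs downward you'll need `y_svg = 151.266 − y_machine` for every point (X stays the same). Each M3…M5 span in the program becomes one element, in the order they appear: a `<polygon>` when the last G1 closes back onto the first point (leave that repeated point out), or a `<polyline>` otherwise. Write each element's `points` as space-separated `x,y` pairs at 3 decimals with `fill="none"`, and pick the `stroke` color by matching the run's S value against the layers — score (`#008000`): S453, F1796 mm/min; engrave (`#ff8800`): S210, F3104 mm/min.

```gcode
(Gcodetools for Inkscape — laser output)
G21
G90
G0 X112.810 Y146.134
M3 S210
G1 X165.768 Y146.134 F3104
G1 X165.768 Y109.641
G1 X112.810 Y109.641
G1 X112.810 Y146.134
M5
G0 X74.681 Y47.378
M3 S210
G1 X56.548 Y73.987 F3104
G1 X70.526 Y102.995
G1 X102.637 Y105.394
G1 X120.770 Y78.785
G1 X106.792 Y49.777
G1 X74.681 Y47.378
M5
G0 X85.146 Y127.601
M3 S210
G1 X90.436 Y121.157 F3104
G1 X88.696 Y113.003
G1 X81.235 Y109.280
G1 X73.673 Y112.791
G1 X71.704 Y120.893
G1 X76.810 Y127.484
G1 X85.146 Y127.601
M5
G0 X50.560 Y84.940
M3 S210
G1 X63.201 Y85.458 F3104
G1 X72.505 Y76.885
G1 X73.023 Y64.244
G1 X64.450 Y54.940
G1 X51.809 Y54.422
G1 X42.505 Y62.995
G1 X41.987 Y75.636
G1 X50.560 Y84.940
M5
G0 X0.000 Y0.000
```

<svg xmlns="http://www.w3.org/2000/svg" width="227.620mm" height="151.266mm" viewBox="0 0 227.620 151.266">
  <polygon points="112.810,5.132 165.768,5.132 165.768,41.625 112.810,41.625" fill="none" stroke="#ff8800"/>
  <polygon points="74.681,103.888 56.548,77.279 70.526,48.271 102.637,45.872 120.770,72.481 106.792,101.489" fill="none" stroke="#ff8800"/>
  <polygon points="85.146,23.665 90.436,30.109 88.696,38.263 81.235,41.986 73.673,38.475 71.704,30.373 76.810,23.782" fill="none" stroke="#ff8800"/>
  <polygon points="50.560,66.326 63.201,65.808 72.505,74.381 73.023,87.022 64.450,96.326 51.809,96.844 42.505,88.271 41.987,75.630" fill="none" stroke="#ff8800"/>
</svg>

Machine Y-up, SVG Y-down with viewBox height 151.266, so y_svg = 151.266 − y_machine; X carries over. Every run uses S210, so all elements get stroke `#ff8800` (engrave).

Run 1: The run returns to its start, so emit a `<polygon>` with points (Y-flipped): 112.810,5.132 165.768,5.132 165.768,41.625 112.810,41.625.

Run 2: The run returns to its start, so emit a `<polygon>` with points (Y-flipped): 74.681,103.888 56.548,77.279 70.526,48.271 102.637,45.872 120.770,72.481 106.792,101.489.

Run 3: The run returns to its start, so emit a `<polygon>` with points (Y-flipped): 85.146,23.665 90.436,30.109 88.696,38.263 81.235,41.986 73.673,38.475 71.704,30.373 76.810,23.782.

Run 4: The run returns to its start, so emit a `<polygon>` with points (Y-flipped): 50.560,66.326 63.201,65.808 72.505,74.381 73.023,87.022 64.450,96.326 51.809,96.844 42.505,88.271 41.987,75.630.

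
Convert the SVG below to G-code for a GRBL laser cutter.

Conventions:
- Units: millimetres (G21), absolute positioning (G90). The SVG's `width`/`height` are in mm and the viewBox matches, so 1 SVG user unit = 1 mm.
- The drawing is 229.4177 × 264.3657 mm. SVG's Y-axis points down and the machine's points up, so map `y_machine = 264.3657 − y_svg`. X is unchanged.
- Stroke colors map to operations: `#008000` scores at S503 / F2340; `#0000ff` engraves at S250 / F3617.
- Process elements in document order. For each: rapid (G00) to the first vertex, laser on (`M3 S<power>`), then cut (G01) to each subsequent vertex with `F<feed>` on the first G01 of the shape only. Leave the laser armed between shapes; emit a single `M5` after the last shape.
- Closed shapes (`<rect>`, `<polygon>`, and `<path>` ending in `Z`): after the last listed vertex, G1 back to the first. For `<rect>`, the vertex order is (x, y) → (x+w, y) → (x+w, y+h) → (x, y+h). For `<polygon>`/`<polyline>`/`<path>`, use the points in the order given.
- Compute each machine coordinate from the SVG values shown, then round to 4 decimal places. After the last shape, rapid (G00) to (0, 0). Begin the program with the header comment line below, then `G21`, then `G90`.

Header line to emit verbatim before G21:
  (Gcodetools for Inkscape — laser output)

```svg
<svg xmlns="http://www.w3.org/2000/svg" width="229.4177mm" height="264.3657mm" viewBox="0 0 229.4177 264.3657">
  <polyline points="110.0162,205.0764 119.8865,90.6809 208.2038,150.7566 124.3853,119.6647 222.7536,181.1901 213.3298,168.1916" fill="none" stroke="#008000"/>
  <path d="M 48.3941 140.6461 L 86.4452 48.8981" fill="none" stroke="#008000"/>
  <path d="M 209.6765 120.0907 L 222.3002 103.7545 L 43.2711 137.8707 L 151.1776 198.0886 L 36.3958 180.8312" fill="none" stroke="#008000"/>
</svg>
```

(Gcodetools for Inkscape — laser output)
G21
G90
G00 X110.0162 Y59.2893
M3 S503
G01 X119.8865 Y173.6848 F2340
G01 X208.2038 Y113.6091
G01 X124.3853 Y144.7010
G01 X222.7536 Y83.1756
G01 X213.3298 Y96.1741
G00 X48.3941 Y123.7196
M3 S503
G01 X86.4452 Y215.4676 F2340
G00 X209.6765 Y144.2750
M3 S503
G01 X222.3002 Y160.6112 F2340
G01 X43.2711 Y126.4950
G01 X151.1776 Y66.2771
G01 X36.3958 Y83.5345
M5
G00 X0.0000 Y0.0000

Since the viewBox matches the mm dimensions, user units are millimetres directly. The only transform is the Y-flip y_m = 264.3657 − y_svg.

Shape 1 is a open polyline drawn with `<polyline>`. Its stroke #008000 means score at S503, F2340. After flipping Y the toolpath is (110.0162,59.2893) → (119.8865,173.6848) → (208.2038,113.6091) → (124.3853,144.7010) → (222.7536,83.1756) → (213.3298,96.1741).

Shape 2 is a line segment drawn with `<path>`. Its stroke #008000 means score at S503, F2340. After flipping Y the toolpath is (48.3941,123.7196) → (86.4452,215.4676).

Shape 3 is a open polyline drawn with `<path>`. Its stroke #008000 means score at S503, F2340. After flipping Y the toolpath is (209.6765,144.2750) → (222.3002,160.6112) → (43.2711,126.4950) → (151.1776,66.2771) → (36.3958,83.5345).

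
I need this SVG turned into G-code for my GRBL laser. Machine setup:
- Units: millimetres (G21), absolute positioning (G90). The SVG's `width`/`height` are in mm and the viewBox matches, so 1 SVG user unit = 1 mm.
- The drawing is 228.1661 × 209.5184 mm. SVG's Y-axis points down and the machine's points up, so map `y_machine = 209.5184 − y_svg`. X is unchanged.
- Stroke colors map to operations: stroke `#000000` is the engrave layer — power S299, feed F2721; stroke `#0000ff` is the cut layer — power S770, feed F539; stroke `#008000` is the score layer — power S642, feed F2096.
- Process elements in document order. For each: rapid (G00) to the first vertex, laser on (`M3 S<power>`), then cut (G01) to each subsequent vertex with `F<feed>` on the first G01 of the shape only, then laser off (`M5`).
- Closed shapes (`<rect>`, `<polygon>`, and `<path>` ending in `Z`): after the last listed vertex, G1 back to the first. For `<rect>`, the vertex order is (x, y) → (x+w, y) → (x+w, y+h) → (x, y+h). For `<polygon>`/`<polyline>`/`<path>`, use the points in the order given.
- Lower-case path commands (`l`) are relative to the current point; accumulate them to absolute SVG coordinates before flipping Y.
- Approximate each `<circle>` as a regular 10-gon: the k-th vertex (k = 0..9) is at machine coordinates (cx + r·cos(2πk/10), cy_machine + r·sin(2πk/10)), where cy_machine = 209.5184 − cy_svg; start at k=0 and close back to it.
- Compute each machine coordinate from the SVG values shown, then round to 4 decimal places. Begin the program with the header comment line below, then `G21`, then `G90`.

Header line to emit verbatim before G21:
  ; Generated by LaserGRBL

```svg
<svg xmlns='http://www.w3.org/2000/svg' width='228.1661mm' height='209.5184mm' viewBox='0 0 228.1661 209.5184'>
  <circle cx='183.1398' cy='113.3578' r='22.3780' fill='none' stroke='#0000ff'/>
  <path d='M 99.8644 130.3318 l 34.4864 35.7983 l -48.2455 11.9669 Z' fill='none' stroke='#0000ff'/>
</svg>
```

; Generated by LaserGRBL
G21
G90
G00 X205.5178 Y96.1606
M3 S770
G01 X201.2440 Y109.3141 F539
G01 X190.0550 Y117.4433
G01 X176.2246 Y117.4433
G01 X165.0356 Y109.3141
G01 X160.7618 Y96.1606
G01 X165.0356 Y83.0071
G01 X176.2246 Y74.8779
G01 X190.0550 Y74.8779
G01 X201.2440 Y83.0071
G01 X205.5178 Y96.1606
M5
G00 X99.8644 Y79.1866
M3 S770
G01 X134.3508 Y43.3883 F539
G01 X86.1053 Y31.4214
G01 X99.8644 Y79.1866
M5

1 u = 1 mm; y_m = 209.5184 − y.

[1] `<circle>` circle, #0000ff→cut S770 F539: (205.5178,96.1606) → (201.2440,109.3141) → (190.0550,117.4433) → (176.2246,117.4433) → (165.0356,109.3141) → (160.7618,96.1606) → (165.0356,83.0071) → (176.2246,74.8779) → (190.0550,74.8779) → (201.2440,83.0071) → (205.5178,96.1606) (closed)

[2] `<path>` regular polygon, #0000ff→cut S770 F539: (99.8644,79.1866) → (134.3508,43.3883) → (86.1053,31.4214) → (99.8644,79.1866) (closed)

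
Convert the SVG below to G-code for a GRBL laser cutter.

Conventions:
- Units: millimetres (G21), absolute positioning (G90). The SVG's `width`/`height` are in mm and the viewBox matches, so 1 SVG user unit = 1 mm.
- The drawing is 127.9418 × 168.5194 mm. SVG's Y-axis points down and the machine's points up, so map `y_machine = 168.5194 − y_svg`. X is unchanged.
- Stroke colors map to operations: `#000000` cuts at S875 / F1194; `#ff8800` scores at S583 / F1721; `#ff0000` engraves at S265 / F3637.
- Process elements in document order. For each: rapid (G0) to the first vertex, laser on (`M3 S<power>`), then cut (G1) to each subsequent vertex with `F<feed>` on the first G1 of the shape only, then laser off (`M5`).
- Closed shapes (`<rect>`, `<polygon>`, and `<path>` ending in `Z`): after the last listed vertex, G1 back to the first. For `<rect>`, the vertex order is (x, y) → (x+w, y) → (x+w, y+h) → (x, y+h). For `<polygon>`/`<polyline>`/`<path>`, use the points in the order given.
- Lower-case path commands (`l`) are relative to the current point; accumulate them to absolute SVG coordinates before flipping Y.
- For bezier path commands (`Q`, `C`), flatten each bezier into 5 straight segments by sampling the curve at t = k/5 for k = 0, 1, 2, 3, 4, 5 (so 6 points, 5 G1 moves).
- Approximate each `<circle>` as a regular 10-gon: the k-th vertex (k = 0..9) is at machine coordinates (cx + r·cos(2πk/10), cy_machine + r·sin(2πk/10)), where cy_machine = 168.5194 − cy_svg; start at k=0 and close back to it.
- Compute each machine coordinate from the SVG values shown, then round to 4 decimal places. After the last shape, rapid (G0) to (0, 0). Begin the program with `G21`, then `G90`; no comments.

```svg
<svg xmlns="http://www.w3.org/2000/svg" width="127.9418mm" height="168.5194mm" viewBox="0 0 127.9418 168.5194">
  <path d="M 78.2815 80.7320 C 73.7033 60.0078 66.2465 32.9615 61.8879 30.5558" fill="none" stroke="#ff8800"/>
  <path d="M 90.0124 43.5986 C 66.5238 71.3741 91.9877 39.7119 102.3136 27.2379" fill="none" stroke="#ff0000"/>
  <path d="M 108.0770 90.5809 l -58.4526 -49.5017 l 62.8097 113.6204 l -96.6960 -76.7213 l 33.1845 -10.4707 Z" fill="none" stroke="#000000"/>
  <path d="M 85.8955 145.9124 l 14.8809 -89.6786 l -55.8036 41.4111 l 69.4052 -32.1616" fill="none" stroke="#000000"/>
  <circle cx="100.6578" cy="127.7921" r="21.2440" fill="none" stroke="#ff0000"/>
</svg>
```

G21
G90
G0 X78.2815 Y87.7874
M3 S583
G1 X75.2370 Y100.7329 F1721
G1 X71.7884 Y113.7094
G1 X68.2228 Y125.2309
G1 X64.8270 Y133.8110
G1 X61.8879 Y137.9636
M5
G0 X90.0124 Y124.9208
M3 S265
G1 X81.2808 Y114.7590 F3637
G1 X81.2215 Y115.0882
G1 X86.7581 Y122.1344
G1 X94.8142 Y132.1235
G1 X102.3136 Y141.2815
M5
G0 X108.0770 Y77.9385
M3 S875
G1 X49.6244 Y127.4402 F1194
G1 X112.4341 Y13.8198
G1 X15.7381 Y90.5411
G1 X48.9226 Y101.0118
G1 X108.0770 Y77.9385
M5
G0 X85.8955 Y22.6070
M3 S875
G1 X100.7764 Y112.2856 F1194
G1 X44.9728 Y70.8745
G1 X114.3780 Y103.0361
M5
G0 X121.9018 Y40.7273
M3 S265
G1 X117.8446 Y53.2142 F3637
G1 X107.2226 Y60.9315
G1 X94.0930 Y60.9315
G1 X83.4710 Y53.2142
G1 X79.4138 Y40.7273
G1 X83.4710 Y28.2404
G1 X94.0930 Y20.5231
G1 X107.2226 Y20.5231
G1 X117.8446 Y28.2404
G1 X121.9018 Y40.7273
M5
G0 X0.0000 Y0.0000

Since the viewBox matches the mm dimensions, user units are millimetres directly. The only transform is the Y-flip y_m = 168.5194 − y_svg.

Shape 1 is a cubic bezier drawn with `<path>`. Its stroke #ff8800 means score at S583, F1721. After flipping Y the toolpath is (78.2815,87.7874) → (75.2370,100.7329) → (71.7884,113.7094) → (68.2228,125.2309) → (64.8270,133.8110) → (61.8879,137.9636).

Shape 2 is a cubic bezier drawn with `<path>`. Its stroke #ff0000 means engrave at S265, F3637. After flipping Y the toolpath is (90.0124,124.9208) → (81.2808,114.7590) → (81.2215,115.0882) → (86.7581,122.1344) → (94.8142,132.1235) → (102.3136,141.2815).

Shape 3 is a closed polygon drawn with `<path>`. Its stroke #000000 means cut at S875, F1194. After flipping Y the toolpath is (108.0770,77.9385) → (49.6244,127.4402) → (112.4341,13.8198) → (15.7381,90.5411) → (48.9226,101.0118) → (108.0770,77.9385), returning to the start.

Shape 4 is a open polyline drawn with `<path>`. Its stroke #000000 means cut at S875, F1194. After flipping Y the toolpath is (85.8955,22.6070) → (100.7764,112.2856) → (44.9728,70.8745) → (114.3780,103.0361).

Shape 5 is a circle drawn with `<circle>`. Its stroke #ff0000 means engrave at S265, F3637. After flipping Y the toolpath is (121.9018,40.7273) → (117.8446,53.2142) → (107.2226,60.9315) → (94.0930,60.9315) → (83.4710,53.2142) → (79.4138,40.7273) → (83.4710,28.2404) → (94.0930,20.5231) → (107.2226,20.5231) → (117.8446,28.2404) → (121.9018,40.7273), returning to the start.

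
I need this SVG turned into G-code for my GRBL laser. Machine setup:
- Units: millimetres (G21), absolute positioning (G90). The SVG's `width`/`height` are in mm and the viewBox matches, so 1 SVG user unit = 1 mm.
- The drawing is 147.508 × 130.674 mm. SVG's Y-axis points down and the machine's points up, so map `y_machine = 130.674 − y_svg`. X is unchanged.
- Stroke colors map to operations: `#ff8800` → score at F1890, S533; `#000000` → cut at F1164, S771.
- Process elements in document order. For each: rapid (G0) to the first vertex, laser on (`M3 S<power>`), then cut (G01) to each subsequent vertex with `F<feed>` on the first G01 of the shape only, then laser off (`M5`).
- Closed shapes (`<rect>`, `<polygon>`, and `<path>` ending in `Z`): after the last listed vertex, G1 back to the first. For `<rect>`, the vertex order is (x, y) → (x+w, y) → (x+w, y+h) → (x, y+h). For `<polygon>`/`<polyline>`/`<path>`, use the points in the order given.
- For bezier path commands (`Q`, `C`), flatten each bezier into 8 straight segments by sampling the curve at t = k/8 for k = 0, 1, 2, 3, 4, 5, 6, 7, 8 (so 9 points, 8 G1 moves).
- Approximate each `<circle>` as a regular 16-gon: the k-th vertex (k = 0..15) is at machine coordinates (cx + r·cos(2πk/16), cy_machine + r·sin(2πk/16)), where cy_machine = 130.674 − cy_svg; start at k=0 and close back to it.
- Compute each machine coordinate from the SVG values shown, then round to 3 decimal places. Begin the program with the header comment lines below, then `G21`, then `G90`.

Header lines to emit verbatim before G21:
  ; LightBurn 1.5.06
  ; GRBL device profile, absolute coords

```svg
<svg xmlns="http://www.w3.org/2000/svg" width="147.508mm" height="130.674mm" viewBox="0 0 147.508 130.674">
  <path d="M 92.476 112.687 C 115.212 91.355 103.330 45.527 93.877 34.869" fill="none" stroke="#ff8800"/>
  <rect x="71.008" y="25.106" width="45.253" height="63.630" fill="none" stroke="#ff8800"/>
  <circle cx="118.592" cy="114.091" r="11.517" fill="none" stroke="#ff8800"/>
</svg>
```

; LightBurn 1.5.06
; GRBL device profile, absolute coords
G21
G90
G0 X92.476 Y17.987
M3 S533
G01 X99.452 Y27.018 F1890
G01 X103.616 Y37.647
G01 X105.403 Y49.173
G01 X105.247 Y60.899
G01 X103.583 Y72.124
G01 X100.843 Y82.149
G01 X97.463 Y90.276
G01 X93.877 Y95.805
M5
G0 X71.008 Y105.568
M3 S533
G01 X116.261 Y105.568 F1890
G01 X116.261 Y41.938
G01 X71.008 Y41.938
G01 X71.008 Y105.568
M5
G0 X130.109 Y16.583
M3 S533
G01 X129.232 Y20.990 F1890
G01 X126.736 Y24.727
G01 X122.999 Y27.223
G01 X118.592 Y28.100
G01 X114.185 Y27.223
G01 X110.448 Y24.727
G01 X107.952 Y20.990
G01 X107.075 Y16.583
G01 X107.952 Y12.176
G01 X110.448 Y8.439
G01 X114.185 Y5.943
G01 X118.592 Y5.066
G01 X122.999 Y5.943
G01 X126.736 Y8.439
G01 X129.232 Y12.176
G01 X130.109 Y16.583
M5

Since the viewBox matches the mm dimensions, user units are millimetres directly. The only transform is the Y-flip y_m = 130.674 − y_svg.

Shape 1 is a cubic bezier drawn with `<path>`. Its stroke #ff8800 means score at S533, F1890. After flipping Y the toolpath is (92.476,17.987) → (99.452,27.018) → (103.616,37.647) → (105.403,49.173) → (105.247,60.899) → (103.583,72.124) → (100.843,82.149) → (97.463,90.276) → (93.877,95.805).

Shape 2 is a rectangle drawn with `<rect>`. Its stroke #ff8800 means score at S533, F1890. After flipping Y the toolpath is (71.008,105.568) → (116.261,105.568) → (116.261,41.938) → (71.008,41.938) → (71.008,105.568), returning to the start.

Shape 3 is a circle drawn with `<circle>`. Its stroke #ff8800 means score at S533, F1890. After flipping Y the toolpath is (130.109,16.583) → (129.232,20.990) → (126.736,24.727) → (122.999,27.223) → (118.592,28.100) → (114.185,27.223) → (110.448,24.727) → (107.952,20.990) → (107.075,16.583) → (107.952,12.176) → (110.448,8.439) → (114.185,5.943) → (118.592,5.066) → (122.999,5.943) → (126.736,8.439) → (129.232,12.176) → (130.109,16.583), returning to the start.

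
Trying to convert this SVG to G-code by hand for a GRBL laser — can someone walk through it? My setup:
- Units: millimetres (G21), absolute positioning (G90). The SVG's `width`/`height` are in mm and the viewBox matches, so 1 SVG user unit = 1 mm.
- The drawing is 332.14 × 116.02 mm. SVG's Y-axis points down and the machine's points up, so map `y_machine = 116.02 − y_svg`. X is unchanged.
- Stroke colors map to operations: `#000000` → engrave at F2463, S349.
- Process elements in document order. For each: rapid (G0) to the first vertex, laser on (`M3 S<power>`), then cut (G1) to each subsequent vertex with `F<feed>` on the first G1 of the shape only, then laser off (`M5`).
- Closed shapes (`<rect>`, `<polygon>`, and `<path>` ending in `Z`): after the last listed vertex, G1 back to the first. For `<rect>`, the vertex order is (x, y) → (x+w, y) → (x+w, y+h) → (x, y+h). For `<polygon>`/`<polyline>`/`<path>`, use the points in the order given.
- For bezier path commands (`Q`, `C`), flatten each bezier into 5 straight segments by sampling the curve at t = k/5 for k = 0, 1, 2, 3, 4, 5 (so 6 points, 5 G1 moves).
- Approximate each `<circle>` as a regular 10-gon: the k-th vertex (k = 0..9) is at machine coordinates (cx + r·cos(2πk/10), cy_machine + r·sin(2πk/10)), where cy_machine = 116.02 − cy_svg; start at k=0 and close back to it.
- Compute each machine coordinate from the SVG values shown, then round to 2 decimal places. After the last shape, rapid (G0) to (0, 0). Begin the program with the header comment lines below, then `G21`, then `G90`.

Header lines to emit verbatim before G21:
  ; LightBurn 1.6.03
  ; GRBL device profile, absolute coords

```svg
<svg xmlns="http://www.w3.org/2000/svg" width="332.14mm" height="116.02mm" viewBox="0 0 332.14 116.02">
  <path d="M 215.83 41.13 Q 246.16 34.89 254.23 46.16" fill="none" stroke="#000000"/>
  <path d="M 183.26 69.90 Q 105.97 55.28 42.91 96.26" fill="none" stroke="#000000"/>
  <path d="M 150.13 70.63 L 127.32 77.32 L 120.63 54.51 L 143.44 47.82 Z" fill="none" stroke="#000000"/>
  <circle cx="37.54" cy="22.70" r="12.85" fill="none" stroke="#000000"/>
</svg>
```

Since the viewBox matches the mm dimensions, user units are millimetres directly. The only transform is the Y-flip y_m = 116.02 − y_svg.

Shape 1 is a quadratic bezier drawn with `<path>`. Its stroke #000000 means engrave at S349, F2463. After flipping Y the toolpath is (215.83,74.89) → (227.07,76.69) → (236.53,77.08) → (244.21,76.07) → (250.11,73.67) → (254.23,69.86).

Shape 2 is a quadratic bezier drawn with `<path>`. Its stroke #000000 means engrave at S349, F2463. After flipping Y the toolpath is (183.26,46.12) → (152.91,49.74) → (123.70,48.92) → (95.63,43.65) → (68.70,33.93) → (42.91,19.76).

Shape 3 is a regular polygon drawn with `<path>`. Its stroke #000000 means engrave at S349, F2463. After flipping Y the toolpath is (150.13,45.39) → (127.32,38.70) → (120.63,61.51) → (143.44,68.20) → (150.13,45.39), returning to the start.

Shape 4 is a circle drawn with `<circle>`. Its stroke #000000 means engrave at S349, F2463. After flipping Y the toolpath is (50.39,93.32) → (47.94,100.87) → (41.51,105.54) → (33.57,105.54) → (27.14,100.87) → (24.69,93.32) → (27.14,85.77) → (33.57,81.10) → (41.51,81.10) → (47.94,85.77) → (50.39,93.32), returning to the start.

; LightBurn 1.6.03
; GRBL device profile, absolute coords
G21
G90
G0 X215.83 Y74.89
M3 S349
G1 X227.07 Y76.69 F2463
G1 X236.53 Y77.08
G1 X244.21 Y76.07
G1 X250.11 Y73.67
G1 X254.23 Y69.86
M5
G0 X183.26 Y46.12
M3 S349
G1 X152.91 Y49.74 F2463
G1 X123.70 Y48.92
G1 X95.63 Y43.65
G1 X68.70 Y33.93
G1 X42.91 Y19.76
M5
G0 X150.13 Y45.39
M3 S349
G1 X127.32 Y38.70 F2463
G1 X120.63 Y61.51
G1 X143.44 Y68.20
G1 X150.13 Y45.39
M5
G0 X50.39 Y93.32
M3 S349
G1 X47.94 Y100.87 F2463
G1 X41.51 Y105.54
G1 X33.57 Y105.54
G1 X27.14 Y100.87
G1 X24.69 Y93.32
G1 X27.14 Y85.77
G1 X33.57 Y81.10
G1 X41.51 Y81.10
G1 X47.94 Y85.77
G1 X50.39 Y93.32
M5
G0 X0.00 Y0.00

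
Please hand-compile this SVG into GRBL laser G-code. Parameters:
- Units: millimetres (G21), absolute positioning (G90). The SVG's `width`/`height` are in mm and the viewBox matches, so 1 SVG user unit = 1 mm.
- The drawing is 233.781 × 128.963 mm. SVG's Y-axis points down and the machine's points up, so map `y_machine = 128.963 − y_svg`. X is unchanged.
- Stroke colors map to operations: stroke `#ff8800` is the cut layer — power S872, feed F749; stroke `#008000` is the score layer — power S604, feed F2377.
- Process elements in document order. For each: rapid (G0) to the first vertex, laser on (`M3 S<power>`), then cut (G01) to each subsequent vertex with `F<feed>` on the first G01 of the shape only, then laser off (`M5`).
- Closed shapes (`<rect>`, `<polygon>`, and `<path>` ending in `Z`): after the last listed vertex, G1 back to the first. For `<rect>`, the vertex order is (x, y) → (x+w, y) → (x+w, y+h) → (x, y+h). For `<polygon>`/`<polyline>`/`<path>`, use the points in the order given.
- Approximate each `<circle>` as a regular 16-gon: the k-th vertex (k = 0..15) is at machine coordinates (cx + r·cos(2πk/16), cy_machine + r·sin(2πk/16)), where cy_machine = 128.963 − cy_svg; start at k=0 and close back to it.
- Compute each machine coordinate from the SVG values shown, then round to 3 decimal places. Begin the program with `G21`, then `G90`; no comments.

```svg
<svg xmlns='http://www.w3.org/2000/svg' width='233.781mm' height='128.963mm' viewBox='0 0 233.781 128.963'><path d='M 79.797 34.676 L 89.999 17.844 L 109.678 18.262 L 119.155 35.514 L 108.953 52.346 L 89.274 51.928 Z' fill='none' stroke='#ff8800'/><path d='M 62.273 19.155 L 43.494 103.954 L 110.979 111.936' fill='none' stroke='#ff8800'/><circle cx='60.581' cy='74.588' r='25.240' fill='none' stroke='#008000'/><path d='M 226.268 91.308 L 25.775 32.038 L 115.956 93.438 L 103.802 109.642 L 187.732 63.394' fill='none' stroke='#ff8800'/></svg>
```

G21
G90
G0 X79.797 Y94.287
M3 S872
G01 X89.999 Y111.119 F749
G01 X109.678 Y110.701
G01 X119.155 Y93.449
G01 X108.953 Y76.617
G01 X89.274 Y77.035
G01 X79.797 Y94.287
M5
G0 X62.273 Y109.808
M3 S872
G01 X43.494 Y25.009 F749
G01 X110.979 Y17.027
M5
G0 X85.821 Y54.375
M3 S604
G01 X83.900 Y64.034 F2377
G01 X78.428 Y72.222
G01 X70.240 Y77.694
G01 X60.581 Y79.615
G01 X50.922 Y77.694
G01 X42.734 Y72.222
G01 X37.262 Y64.034
G01 X35.341 Y54.375
G01 X37.262 Y44.716
G01 X42.734 Y36.528
G01 X50.922 Y31.056
G01 X60.581 Y29.135
G01 X70.240 Y31.056
G01 X78.428 Y36.528
G01 X83.900 Y44.716
G01 X85.821 Y54.375
M5
G0 X226.268 Y37.655
M3 S872
G01 X25.775 Y96.925 F749
G01 X115.956 Y35.525
G01 X103.802 Y19.321
G01 X187.732 Y65.569
M5

Since the viewBox matches the mm dimensions, user units are millimetres directly. The only transform is the Y-flip y_m = 128.963 − y_svg.

Shape 1 is a regular polygon drawn with `<path>`. Its stroke #ff8800 means cut at S872, F749. After flipping Y the toolpath is (79.797,94.287) → (89.999,111.119) → (109.678,110.701) → (119.155,93.449) → (108.953,76.617) → (89.274,77.035) → (79.797,94.287), returning to the start.

Shape 2 is a open polyline drawn with `<path>`. Its stroke #ff8800 means cut at S872, F749. After flipping Y the toolpath is (62.273,109.808) → (43.494,25.009) → (110.979,17.027).

Shape 3 is a circle drawn with `<circle>`. Its stroke #008000 means score at S604, F2377. After flipping Y the toolpath is (85.821,54.375) → (83.900,64.034) → (78.428,72.222) → (70.240,77.694) → (60.581,79.615) → (50.922,77.694) → (42.734,72.222) → (37.262,64.034) → (35.341,54.375) → (37.262,44.716) → (42.734,36.528) → (50.922,31.056) → (60.581,29.135) → (70.240,31.056) → (78.428,36.528) → (83.900,44.716) → (85.821,54.375), returning to the start.

Shape 4 is a open polyline drawn with `<path>`. Its stroke #ff8800 means cut at S872, F749. After flipping Y the toolpath is (226.268,37.655) → (25.775,96.925) → (115.956,35.525) → (103.802,19.321) → (187.732,65.569).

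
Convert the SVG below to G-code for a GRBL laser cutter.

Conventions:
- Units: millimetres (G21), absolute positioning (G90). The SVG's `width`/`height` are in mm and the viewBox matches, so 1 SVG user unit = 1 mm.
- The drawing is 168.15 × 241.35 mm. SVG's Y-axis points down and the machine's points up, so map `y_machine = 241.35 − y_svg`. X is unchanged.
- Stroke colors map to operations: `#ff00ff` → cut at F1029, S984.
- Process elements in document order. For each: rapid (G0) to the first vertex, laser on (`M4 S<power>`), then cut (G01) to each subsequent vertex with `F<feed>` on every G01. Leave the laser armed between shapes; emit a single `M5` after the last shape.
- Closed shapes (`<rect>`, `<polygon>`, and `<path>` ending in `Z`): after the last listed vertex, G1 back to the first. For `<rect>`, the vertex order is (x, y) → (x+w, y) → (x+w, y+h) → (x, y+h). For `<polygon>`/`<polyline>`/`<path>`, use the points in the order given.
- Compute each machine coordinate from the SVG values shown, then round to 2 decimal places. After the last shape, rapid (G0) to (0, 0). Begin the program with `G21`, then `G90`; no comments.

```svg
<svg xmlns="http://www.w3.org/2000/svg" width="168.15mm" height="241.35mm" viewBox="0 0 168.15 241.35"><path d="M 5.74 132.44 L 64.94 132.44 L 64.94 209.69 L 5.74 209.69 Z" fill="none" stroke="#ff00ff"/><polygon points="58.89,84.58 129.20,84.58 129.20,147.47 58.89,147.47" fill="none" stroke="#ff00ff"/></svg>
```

G21
G90
G0 X5.74 Y108.91
M4 S984
G01 X64.94 Y108.91 F1029
G01 X64.94 Y31.66 F1029
G01 X5.74 Y31.66 F1029
G01 X5.74 Y108.91 F1029
G0 X58.89 Y156.77
M4 S984
G01 X129.20 Y156.77 F1029
G01 X129.20 Y93.88 F1029
G01 X58.89 Y93.88 F1029
G01 X58.89 Y156.77 F1029
M5
G0 X0.00 Y0.00

1 u = 1 mm; y_m = 241.35 − y.

[1] `<path>` rectangle, #ff00ff→cut S984 F1029: (5.74,108.91) → (64.94,108.91) → (64.94,31.66) → (5.74,31.66) → (5.74,108.91) (closed)

[2] `<polygon>` rectangle, #ff00ff→cut S984 F1029: (58.89,156.77) → (129.20,156.77) → (129.20,93.88) → (58.89,93.88) → (58.89,156.77) (closed)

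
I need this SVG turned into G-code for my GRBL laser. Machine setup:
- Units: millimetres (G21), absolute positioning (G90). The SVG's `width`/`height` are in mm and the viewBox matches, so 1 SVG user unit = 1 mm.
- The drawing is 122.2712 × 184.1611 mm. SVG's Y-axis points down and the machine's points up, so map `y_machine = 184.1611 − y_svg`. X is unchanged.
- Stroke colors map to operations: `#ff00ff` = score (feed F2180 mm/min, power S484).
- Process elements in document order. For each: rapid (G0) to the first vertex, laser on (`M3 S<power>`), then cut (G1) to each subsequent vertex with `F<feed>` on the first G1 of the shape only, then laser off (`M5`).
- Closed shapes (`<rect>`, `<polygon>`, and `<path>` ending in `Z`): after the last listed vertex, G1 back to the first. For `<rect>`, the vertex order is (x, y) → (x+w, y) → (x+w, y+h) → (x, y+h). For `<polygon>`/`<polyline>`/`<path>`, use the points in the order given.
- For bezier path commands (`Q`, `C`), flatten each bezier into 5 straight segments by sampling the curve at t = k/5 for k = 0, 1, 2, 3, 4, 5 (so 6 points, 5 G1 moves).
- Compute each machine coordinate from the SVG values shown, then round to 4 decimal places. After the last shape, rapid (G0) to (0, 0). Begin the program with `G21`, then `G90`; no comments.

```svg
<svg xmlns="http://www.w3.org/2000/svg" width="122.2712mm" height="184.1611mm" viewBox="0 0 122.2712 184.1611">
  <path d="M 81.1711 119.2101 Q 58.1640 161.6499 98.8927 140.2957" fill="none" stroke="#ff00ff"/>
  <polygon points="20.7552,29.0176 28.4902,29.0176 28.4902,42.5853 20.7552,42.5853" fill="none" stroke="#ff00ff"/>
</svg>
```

G21
G90
G0 X81.1711 Y64.9510
M3 S484
G1 X74.5177 Y50.5268 F2180
G1 X72.9631 Y41.2062
G1 X76.5075 Y36.9891
G1 X85.1507 Y37.8755
G1 X98.8927 Y43.8654
M5
G0 X20.7552 Y155.1435
M3 S484
G1 X28.4902 Y155.1435 F2180
G1 X28.4902 Y141.5758
G1 X20.7552 Y141.5758
G1 X20.7552 Y155.1435
M5
G0 X0.0000 Y0.0000

1 u = 1 mm; y_m = 184.1611 − y.

[1] `<path>` quadratic bezier, #ff00ff→score S484 F2180: (81.1711,64.9510) → (74.5177,50.5268) → (72.9631,41.2062) → (76.5075,36.9891) → (85.1507,37.8755) → (98.8927,43.8654)

[2] `<polygon>` rectangle, #ff00ff→score S484 F2180: (20.7552,155.1435) → (28.4902,155.1435) → (28.4902,141.5758) → (20.7552,141.5758) → (20.7552,155.1435) (closed)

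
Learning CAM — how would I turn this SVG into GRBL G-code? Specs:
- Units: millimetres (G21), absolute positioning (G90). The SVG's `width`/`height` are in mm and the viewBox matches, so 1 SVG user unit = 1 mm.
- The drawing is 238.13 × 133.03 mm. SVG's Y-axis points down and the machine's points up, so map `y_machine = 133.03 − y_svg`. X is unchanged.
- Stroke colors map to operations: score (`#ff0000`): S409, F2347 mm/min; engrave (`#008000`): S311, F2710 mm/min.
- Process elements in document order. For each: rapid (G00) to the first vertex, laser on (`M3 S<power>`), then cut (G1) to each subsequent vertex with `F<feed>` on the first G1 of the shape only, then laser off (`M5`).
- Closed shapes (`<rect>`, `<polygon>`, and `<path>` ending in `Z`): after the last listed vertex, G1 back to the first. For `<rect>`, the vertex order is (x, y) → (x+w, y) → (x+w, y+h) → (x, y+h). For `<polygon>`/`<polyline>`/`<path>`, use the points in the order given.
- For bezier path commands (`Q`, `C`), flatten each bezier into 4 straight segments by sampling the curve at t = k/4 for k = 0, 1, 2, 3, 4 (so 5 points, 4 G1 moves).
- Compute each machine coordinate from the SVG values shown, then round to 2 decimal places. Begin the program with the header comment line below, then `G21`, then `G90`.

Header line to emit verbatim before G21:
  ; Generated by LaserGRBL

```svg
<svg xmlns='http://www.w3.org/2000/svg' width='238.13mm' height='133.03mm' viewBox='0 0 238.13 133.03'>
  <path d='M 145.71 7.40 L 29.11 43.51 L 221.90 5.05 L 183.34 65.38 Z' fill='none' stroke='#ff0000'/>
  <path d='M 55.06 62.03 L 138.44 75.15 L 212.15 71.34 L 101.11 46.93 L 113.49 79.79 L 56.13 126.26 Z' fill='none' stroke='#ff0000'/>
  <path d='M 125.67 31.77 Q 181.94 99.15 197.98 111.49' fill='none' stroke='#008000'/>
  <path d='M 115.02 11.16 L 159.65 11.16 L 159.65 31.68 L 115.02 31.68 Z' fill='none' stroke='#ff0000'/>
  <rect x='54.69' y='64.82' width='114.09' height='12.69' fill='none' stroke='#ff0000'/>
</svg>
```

; Generated by LaserGRBL
G21
G90
G00 X145.71 Y125.63
M3 S409
G1 X29.11 Y89.52 F2347
G1 X221.90 Y127.98
G1 X183.34 Y67.65
G1 X145.71 Y125.63
M5
G00 X55.06 Y71.00
M3 S409
G1 X138.44 Y57.88 F2347
G1 X212.15 Y61.69
G1 X101.11 Y86.10
G1 X113.49 Y53.24
G1 X56.13 Y6.77
G1 X55.06 Y71.00
M5
G00 X125.67 Y101.26
M3 S311
G1 X151.29 Y71.01 F2710
G1 X171.88 Y47.64
G1 X187.45 Y31.15
G1 X197.98 Y21.54
M5
G00 X115.02 Y121.87
M3 S409
G1 X159.65 Y121.87 F2347
G1 X159.65 Y101.35
G1 X115.02 Y101.35
G1 X115.02 Y121.87
M5
G00 X54.69 Y68.21
M3 S409
G1 X168.78 Y68.21 F2347
G1 X168.78 Y55.52
G1 X54.69 Y55.52
G1 X54.69 Y68.21
M5

Since the viewBox matches the mm dimensions, user units are millimetres directly. The only transform is the Y-flip y_m = 133.03 − y_svg.

Shape 1 is a closed polygon drawn with `<path>`. Its stroke #ff0000 means score at S409, F2347. After flipping Y the toolpath is (145.71,125.63) → (29.11,89.52) → (221.90,127.98) → (183.34,67.65) → (145.71,125.63), returning to the start.

Shape 2 is a closed polygon drawn with `<path>`. Its stroke #ff0000 means score at S409, F2347. After flipping Y the toolpath is (55.06,71.00) → (138.44,57.88) → (212.15,61.69) → (101.11,86.10) → (113.49,53.24) → (56.13,6.77) → (55.06,71.00), returning to the start.

Shape 3 is a quadratic bezier drawn with `<path>`. Its stroke #008000 means engrave at S311, F2710. After flipping Y the toolpath is (125.67,101.26) → (151.29,71.01) → (171.88,47.64) → (187.45,31.15) → (197.98,21.54).

Shape 4 is a rectangle drawn with `<path>`. Its stroke #ff0000 means score at S409, F2347. After flipping Y the toolpath is (115.02,121.87) → (159.65,121.87) → (159.65,101.35) → (115.02,101.35) → (115.02,121.87), returning to the start.

Shape 5 is a rectangle drawn with `<rect>`. Its stroke #ff0000 means score at S409, F2347. After flipping Y the toolpath is (54.69,68.21) → (168.78,68.21) → (168.78,55.52) → (54.69,55.52) → (54.69,68.21), returning to the start.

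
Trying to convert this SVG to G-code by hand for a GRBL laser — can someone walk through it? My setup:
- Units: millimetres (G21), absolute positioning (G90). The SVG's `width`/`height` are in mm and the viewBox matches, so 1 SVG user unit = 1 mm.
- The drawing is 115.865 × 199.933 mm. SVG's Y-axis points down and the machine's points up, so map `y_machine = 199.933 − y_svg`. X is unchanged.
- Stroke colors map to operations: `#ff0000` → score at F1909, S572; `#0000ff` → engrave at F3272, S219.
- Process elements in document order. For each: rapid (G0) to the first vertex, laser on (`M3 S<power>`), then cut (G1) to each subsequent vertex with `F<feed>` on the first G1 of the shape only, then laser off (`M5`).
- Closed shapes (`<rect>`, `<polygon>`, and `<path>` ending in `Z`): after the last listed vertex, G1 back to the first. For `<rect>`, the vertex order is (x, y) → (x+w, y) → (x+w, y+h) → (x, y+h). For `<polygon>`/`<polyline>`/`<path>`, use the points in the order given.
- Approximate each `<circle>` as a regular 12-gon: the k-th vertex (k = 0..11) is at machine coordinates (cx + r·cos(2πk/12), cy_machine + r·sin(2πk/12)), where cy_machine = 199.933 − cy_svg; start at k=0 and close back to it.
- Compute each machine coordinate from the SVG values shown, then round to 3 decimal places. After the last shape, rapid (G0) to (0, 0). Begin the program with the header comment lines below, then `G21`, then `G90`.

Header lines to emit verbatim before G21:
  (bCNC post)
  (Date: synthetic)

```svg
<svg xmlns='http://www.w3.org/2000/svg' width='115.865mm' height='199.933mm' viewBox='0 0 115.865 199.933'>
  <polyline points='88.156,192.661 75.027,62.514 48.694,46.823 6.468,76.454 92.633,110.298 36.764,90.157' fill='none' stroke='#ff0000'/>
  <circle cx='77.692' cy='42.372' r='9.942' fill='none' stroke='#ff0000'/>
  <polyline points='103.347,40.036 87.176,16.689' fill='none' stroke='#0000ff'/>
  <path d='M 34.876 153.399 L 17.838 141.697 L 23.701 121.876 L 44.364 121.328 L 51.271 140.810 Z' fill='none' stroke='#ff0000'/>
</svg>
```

(bCNC post)
(Date: synthetic)
G21
G90
G0 X88.156 Y7.272
M3 S572
G1 X75.027 Y137.419 F1909
G1 X48.694 Y153.110
G1 X6.468 Y123.479
G1 X92.633 Y89.635
G1 X36.764 Y109.776
M5
G0 X87.634 Y157.561
M3 S572
G1 X86.302 Y162.532 F1909
G1 X82.663 Y166.171
G1 X77.692 Y167.503
G1 X72.721 Y166.171
G1 X69.082 Y162.532
G1 X67.750 Y157.561
G1 X69.082 Y152.590
G1 X72.721 Y148.951
G1 X77.692 Y147.619
G1 X82.663 Y148.951
G1 X86.302 Y152.590
G1 X87.634 Y157.561
M5
G0 X103.347 Y159.897
M3 S219
G1 X87.176 Y183.244 F3272
M5
G0 X34.876 Y46.534
M3 S572
G1 X17.838 Y58.236 F1909
G1 X23.701 Y78.057
G1 X44.364 Y78.605
G1 X51.271 Y59.123
G1 X34.876 Y46.534
M5
G0 X0.000 Y0.000

viewBox `0 0 115.865 199.933` with mm width/height → 1 unit = 1 mm. Flip: y_m = 199.933 − y_svg.

**Shape 1** — `<polyline>` open polyline, stroke `#ff0000` → score (S572, F1909). Machine vertices: (88.156,7.272) → (75.027,137.419) → (48.694,153.110) → (6.468,123.479) → (92.633,89.635) → (36.764,109.776). Open path.

**Shape 2** — `<circle>` circle, stroke `#ff0000` → score (S572, F1909). Machine vertices: (87.634,157.561) → (86.302,162.532) → (82.663,166.171) → (77.692,167.503) → (72.721,166.171) → (69.082,162.532) → (67.750,157.561) → (69.082,152.590) → (72.721,148.951) → (77.692,147.619) → (82.663,148.951) → (86.302,152.590) → (87.634,157.561). Closed: final G1 returns to the first vertex.

**Shape 3** — `<polyline>` line segment, stroke `#0000ff` → engrave (S219, F3272). Machine vertices: (103.347,159.897) → (87.176,183.244). Open path.

**Shape 4** — `<path>` regular polygon, stroke `#ff0000` → score (S572, F1909). Machine vertices: (34.876,46.534) → (17.838,58.236) → (23.701,78.057) → (44.364,78.605) → (51.271,59.123) → (34.876,46.534). Closed: final G1 returns to the first vertex.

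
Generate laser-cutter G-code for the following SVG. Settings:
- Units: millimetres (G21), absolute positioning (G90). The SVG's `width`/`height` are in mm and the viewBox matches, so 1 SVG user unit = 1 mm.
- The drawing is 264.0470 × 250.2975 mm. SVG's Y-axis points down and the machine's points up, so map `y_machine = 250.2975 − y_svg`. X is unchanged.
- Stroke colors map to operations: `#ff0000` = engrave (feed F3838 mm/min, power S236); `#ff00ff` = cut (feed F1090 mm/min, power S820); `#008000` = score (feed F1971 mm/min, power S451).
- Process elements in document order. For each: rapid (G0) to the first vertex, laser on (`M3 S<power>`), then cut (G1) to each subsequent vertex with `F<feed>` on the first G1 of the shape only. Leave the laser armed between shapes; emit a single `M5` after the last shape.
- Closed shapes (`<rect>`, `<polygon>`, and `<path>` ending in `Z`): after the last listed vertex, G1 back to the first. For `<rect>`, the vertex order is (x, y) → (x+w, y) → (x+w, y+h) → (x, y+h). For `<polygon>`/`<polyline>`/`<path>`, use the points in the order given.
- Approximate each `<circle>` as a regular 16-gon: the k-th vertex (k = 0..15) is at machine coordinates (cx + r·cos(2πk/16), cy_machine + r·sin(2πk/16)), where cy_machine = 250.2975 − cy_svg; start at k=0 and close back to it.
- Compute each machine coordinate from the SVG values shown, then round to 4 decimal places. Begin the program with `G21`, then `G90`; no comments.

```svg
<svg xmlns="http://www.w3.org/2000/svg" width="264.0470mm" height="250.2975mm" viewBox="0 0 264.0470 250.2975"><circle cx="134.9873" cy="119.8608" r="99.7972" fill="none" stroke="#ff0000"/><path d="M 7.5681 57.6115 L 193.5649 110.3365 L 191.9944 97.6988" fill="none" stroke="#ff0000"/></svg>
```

G21
G90
G0 X234.7845 Y130.4367
M3 S236
G1 X227.1879 Y168.6274 F3838
G1 X205.5546 Y201.0040
G1 X173.1780 Y222.6373
G1 X134.9873 Y230.2339
G1 X96.7966 Y222.6373
G1 X64.4200 Y201.0040
G1 X42.7867 Y168.6274
G1 X35.1901 Y130.4367
G1 X42.7867 Y92.2460
G1 X64.4200 Y59.8694
G1 X96.7966 Y38.2361
G1 X134.9873 Y30.6395
G1 X173.1780 Y38.2361
G1 X205.5546 Y59.8694
G1 X227.1879 Y92.2460
G1 X234.7845 Y130.4367
G0 X7.5681 Y192.6860
M3 S236
G1 X193.5649 Y139.9610 F3838
G1 X191.9944 Y152.5987
M5

1 u = 1 mm; y_m = 250.2975 − y.

[1] `<circle>` circle, #ff0000→engrave S236 F3838: (234.7845,130.4367) → (227.1879,168.6274) → (205.5546,201.0040) → (173.1780,222.6373) → (134.9873,230.2339) → (96.7966,222.6373) → (64.4200,201.0040) → (42.7867,168.6274) → (35.1901,130.4367) → (42.7867,92.2460) → (64.4200,59.8694) → (96.7966,38.2361) → (134.9873,30.6395) → (173.1780,38.2361) → (205.5546,59.8694) → (227.1879,92.2460) → (234.7845,130.4367) (closed)

[2] `<path>` open polyline, #ff0000→engrave S236 F3838: (7.5681,192.6860) → (193.5649,139.9610) → (191.9944,152.5987)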